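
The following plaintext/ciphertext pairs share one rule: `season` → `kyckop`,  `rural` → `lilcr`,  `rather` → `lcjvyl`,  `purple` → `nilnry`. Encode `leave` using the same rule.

s(18)→k(10) and e(4)→y(24) fit y≡25x+2 (mod 26); the inverse of 25 mod 26 is 25. Each letter's alphabet position (a=0..z=25) is mapped through 25·x+2 mod 26 — an affine cipher.
Applying it to leave: l(11)→25·11+2≡17=r; e(4)→25·4+2≡24=y; a(0)→25·0+2≡2=c; v(21)→25·21+2≡7=h; e(4)→25·4+2≡24=y (all mod 26).

rychy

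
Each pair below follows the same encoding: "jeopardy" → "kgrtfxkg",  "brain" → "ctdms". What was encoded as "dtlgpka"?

In jeopardy: j→k is +1, e→g is +2, o→r is +3, p→t is +4 — the shift increases by 1 each position. The shift increases by 1 at each position, starting from +1: 1, 2, 3, ….
Undoing it on dtlgpka: d−1=c, t−2=r, l−3=i, g−4=c, p−5=k, k−6=e, a−7=t.

cricket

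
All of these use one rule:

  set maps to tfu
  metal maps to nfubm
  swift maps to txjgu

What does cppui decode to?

booth

Compare letters: s→t is +1, e→f is +1, t→u is +1 — a constant shift. Each letter is shifted forward by 1 in the alphabet (a Caesar shift of +1).
Decoding cppui: c−1=b, p−1=o, p−1=o, u−1=t, i−1=h.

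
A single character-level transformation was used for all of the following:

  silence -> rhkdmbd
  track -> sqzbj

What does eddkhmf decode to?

Compare letters: s→r is +25, i→h is +25, l→k is +25 — a constant shift. Every letter moves 25 places later in the alphabet, wrapping around z→a.
Reversing it on eddkhmf: e−25=f, d−25=e, d−25=e, k−25=l, h−25=i, m−25=n, f−25=g.

feeling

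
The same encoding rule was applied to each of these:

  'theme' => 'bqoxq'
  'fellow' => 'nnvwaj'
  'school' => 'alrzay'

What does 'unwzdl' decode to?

memory

In theme: t→b is +8, h→q is +9, e→o is +10, m→x is +11 — the shift increases by 1 each position. The shift increases by 1 at each position, starting from +8: 8, 9, 10, ….
Reversing it on unwzdl: u−8=m, n−9=e, w−10=m, z−11=o, d−12=r, l−13=y.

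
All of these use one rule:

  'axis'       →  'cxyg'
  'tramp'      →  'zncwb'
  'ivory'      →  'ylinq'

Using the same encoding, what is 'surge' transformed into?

gsnma

a(0)→c(2) and x(23)→x(23) fit y≡19x+2 (mod 26); the inverse of 19 mod 26 is 11. Each letter's alphabet position (a=0..z=25) is mapped through 19·x+2 mod 26 — an affine cipher.
On surge: s(18)→19·18+2≡6=g; u(20)→19·20+2≡18=s; r(17)→19·17+2≡13=n; g(6)→19·6+2≡12=m; e(4)→19·4+2≡0=a (all mod 26).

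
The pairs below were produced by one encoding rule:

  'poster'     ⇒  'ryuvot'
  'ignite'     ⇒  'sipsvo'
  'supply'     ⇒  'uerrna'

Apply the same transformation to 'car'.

ekt

The shift depends on letter class: consonant p→r is +2, but vowel o→y is +10. Two shifts are in play — +10 for a/e/i/o/u, +2 for every other letter.
Applying it to car: c(cons)+2=e, a(vowel)+10=k, r(cons)+2=t.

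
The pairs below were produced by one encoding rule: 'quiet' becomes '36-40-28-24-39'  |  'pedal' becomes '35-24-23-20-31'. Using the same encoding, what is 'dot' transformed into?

23-34-39

q is letter #17 and maps to 36: an offset of 19. Letters become their 1-based position plus 19 (so a→20, b→21, …).
For dot: d=4→23, o=15→34, t=20→39.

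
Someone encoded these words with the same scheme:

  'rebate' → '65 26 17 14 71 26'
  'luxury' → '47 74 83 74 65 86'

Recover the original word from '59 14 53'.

r(#18)→65 and e(#5)→26: differences scale by 3, so n = 3·pos + 11. The formula is n = 3×(alphabet index, a=1) + 11.
Reversing it on 59 14 53: 59→(59−11)÷3=16=p, 14→(14−11)÷3=1=a, 53→(53−11)÷3=14=n.

pan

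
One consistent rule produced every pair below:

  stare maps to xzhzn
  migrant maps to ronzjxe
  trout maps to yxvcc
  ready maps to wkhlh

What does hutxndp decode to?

compete

Letter i (0-indexed) is shifted by i+5, so successive shifts are 5, 6, 7, ….
Decoding hutxndp: h−5=c, u−6=o, t−7=m, x−8=p, n−9=e, d−10=t, p−11=e.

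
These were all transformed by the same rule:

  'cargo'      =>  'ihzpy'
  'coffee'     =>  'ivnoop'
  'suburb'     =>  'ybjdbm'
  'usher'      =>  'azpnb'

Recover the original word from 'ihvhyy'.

In cargo: c→i is +6, a→h is +7, r→z is +8, g→p is +9 — the shift increases by 1 each position. Letter i (0-indexed) is shifted by i+6, so successive shifts are 6, 7, 8, ….
Undoing it on ihvhyy: i−6=c, h−7=a, v−8=n, h−9=y, y−10=o, y−11=n.

canyon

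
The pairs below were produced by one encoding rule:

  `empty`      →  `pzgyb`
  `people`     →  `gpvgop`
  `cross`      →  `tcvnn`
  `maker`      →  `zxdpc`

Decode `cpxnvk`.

reason

e(4)→p(15) and m(12)→z(25) fit y≡11x+23 (mod 26); the inverse of 11 mod 26 is 19. This is an affine cipher: with a=0,…,z=25, each position x becomes (11x+23) mod 26.
Reversing it on cpxnvk: c(2)→19·(2−23)≡17=r; p(15)→19·(15−23)≡4=e; x(23)→19·(23−23)≡0=a; n(13)→19·(13−23)≡18=s; v(21)→19·(21−23)≡14=o; k(10)→19·(10−23)≡13=n (all mod 26).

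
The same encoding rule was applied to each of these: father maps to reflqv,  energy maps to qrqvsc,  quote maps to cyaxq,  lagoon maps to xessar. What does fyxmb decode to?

tulip

Shifts by position in father: pos 0: f→r (+12), pos 1: a→e (+4), pos 2: t→f (+12), pos 3: h→l (+4) — repeating every 2. It's a Vigenère-style cipher with numeric key [12,4]: position i shifts by key[i mod 2].
Undoing it on fyxmb: f−12=t, y−4=u, x−12=l, m−4=i, b−12=p.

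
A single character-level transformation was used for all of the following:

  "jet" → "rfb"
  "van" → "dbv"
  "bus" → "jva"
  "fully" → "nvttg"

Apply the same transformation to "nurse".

Two shifts are in play — +1 for a/e/i/o/u, +8 for every other letter.
For nurse: n(cons)+8=v, u(vowel)+1=v, r(cons)+8=z, s(cons)+8=a, e(vowel)+1=f.

vvzaf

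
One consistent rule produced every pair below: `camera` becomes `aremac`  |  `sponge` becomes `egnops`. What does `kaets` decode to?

The output letters match the input read backwards: camera reversed is aremac. The word is simply reversed.
Reversing it on kaets: then reverse → steak.

steak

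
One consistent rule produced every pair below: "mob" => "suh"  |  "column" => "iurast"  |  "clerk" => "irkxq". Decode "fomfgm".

Compare letters: m→s is +6, o→u is +6, b→h is +6 — a constant shift. Each letter is shifted forward by 6 in the alphabet (a Caesar shift of +6).
Decoding fomfgm: f−6=z, o−6=i, m−6=g, f−6=z, g−6=a, m−6=g.

zigzag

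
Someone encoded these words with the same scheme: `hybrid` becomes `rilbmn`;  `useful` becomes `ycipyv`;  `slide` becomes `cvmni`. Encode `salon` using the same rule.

cevsx

The shift depends on letter class: consonant h→r is +10, but vowel i→m is +4. The rule splits by letter class: vowels +4, consonants +10.
On salon: s(cons)+10=c, a(vowel)+4=e, l(cons)+10=v, o(vowel)+4=s, n(cons)+10=x.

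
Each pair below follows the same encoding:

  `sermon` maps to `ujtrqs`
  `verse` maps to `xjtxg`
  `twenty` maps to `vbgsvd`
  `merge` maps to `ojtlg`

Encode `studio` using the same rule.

Shifts by position in sermon: pos 0: s→u (+2), pos 1: e→j (+5), pos 2: r→t (+2), pos 3: m→r (+5) — repeating every 2. It's a Vigenère-style cipher with numeric key [2,5]: position i shifts by key[i mod 2].
On studio: s+2=u, t+5=y, u+2=w, d+5=i, i+2=k, o+5=t.

uywikt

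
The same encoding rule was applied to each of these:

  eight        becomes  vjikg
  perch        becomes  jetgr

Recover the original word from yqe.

The output letters match the input read backwards, each shifted +2: eight reversed is thgie. The word is reversed, then every letter is shifted forward by 2.
Reversing it on yqe: shift back: y−2=w, q−2=o, e−2=c → woc; then reverse → cow.

cow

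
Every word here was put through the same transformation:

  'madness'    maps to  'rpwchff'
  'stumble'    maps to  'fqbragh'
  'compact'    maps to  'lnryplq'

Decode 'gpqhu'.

m(12)→r(17) and a(0)→p(15) fit y≡11x+15 (mod 26); the inverse of 11 mod 26 is 19. This is an affine cipher: with a=0,…,z=25, each position x becomes (11x+15) mod 26.
Undoing it on gpqhu: g(6)→19·(6−15)≡11=l; p(15)→19·(15−15)≡0=a; q(16)→19·(16−15)≡19=t; h(7)→19·(7−15)≡4=e; u(20)→19·(20−15)≡17=r (all mod 26).

later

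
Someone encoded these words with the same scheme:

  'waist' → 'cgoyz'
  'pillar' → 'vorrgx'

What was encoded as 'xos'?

rim

Compare letters: w→c is +6, a→g is +6, i→o is +6 — a constant shift. Each letter is shifted forward by 6 in the alphabet (a Caesar shift of +6).
Decoding xos: x−6=r, o−6=i, s−6=m.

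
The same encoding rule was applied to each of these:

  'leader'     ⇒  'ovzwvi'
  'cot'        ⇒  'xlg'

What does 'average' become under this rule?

zeviztv

Each pair mirrors across the alphabet (l↔o, e↔v, a↔z): positions sum to 25. Each letter is replaced by its mirror in the alphabet: a↔z, b↔y, c↔x, and so on (the Atbash cipher).
On average: a↔z, v↔e, e↔v, r↔i, a↔z, g↔t, e↔v.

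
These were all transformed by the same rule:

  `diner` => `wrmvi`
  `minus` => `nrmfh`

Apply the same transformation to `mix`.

nrc

Each pair mirrors across the alphabet (d↔w, i↔r, n↔m): positions sum to 25. Each letter is replaced by its mirror in the alphabet: a↔z, b↔y, c↔x, and so on (the Atbash cipher).
Applying it to mix: m↔n, i↔r, x↔c.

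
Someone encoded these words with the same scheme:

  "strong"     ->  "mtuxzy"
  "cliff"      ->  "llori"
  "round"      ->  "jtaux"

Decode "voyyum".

Two steps: reverse the string, then apply a Caesar shift of +6.
Undoing it on voyyum: shift back: v−6=p, o−6=i, y−6=s, y−6=s, u−6=o, m−6=g → pissog; then reverse → gossip.

gossip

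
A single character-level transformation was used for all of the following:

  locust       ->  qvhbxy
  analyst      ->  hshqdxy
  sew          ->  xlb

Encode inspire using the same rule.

psxupwl

The shift depends on letter class: consonant l→q is +5, but vowel o→v is +7. Two shifts are in play — +7 for a/e/i/o/u, +5 for every other letter.
For inspire: i(vowel)+7=p, n(cons)+5=s, s(cons)+5=x, p(cons)+5=u, i(vowel)+7=p, r(cons)+5=w, e(vowel)+7=l.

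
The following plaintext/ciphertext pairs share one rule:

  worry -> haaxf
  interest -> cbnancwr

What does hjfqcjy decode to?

pathway

The output letters match the input read backwards, each shifted +9: worry reversed is yrrow. Read the word backwards and shift each letter +9.
Undoing it on hjfqcjy: shift back: h−9=y, j−9=a, f−9=w, q−9=h, c−9=t, j−9=a, y−9=p → yawhtap; then reverse → pathway.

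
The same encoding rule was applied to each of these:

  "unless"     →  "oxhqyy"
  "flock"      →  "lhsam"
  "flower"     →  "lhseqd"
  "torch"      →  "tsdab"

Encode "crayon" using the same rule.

adkusx

Treating letters as 0–25, the rule is x ↦ 21x + 10 (mod 26).
Applying it to crayon: c(2)→21·2+10≡0=a; r(17)→21·17+10≡3=d; a(0)→21·0+10≡10=k; y(24)→21·24+10≡20=u; o(14)→21·14+10≡18=s; n(13)→21·13+10≡23=x (all mod 26).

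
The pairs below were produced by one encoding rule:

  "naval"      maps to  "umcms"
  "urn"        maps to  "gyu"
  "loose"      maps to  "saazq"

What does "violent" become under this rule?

The shift depends on letter class: consonant n→u is +7, but vowel a→m is +12. Two shifts are in play — +12 for a/e/i/o/u, +7 for every other letter.
For violent: v(cons)+7=c, i(vowel)+12=u, o(vowel)+12=a, l(cons)+7=s, e(vowel)+12=q, n(cons)+7=u, t(cons)+7=a.

cuasqua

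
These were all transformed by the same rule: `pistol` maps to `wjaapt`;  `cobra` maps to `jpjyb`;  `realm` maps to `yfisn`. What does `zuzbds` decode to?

Shifts by position in pistol: pos 0: p→w (+7), pos 1: i→j (+1), pos 2: s→a (+8), pos 3: t→a (+7), pos 4: o→p (+1), pos 5: l→t (+8) — repeating every 3. The shifts repeat in a cycle of length 3: positions 0,1,… shift by +7, +1, +8, then the pattern repeats.
Undoing it on zuzbds: z−7=s, u−1=t, z−8=r, b−7=u, d−1=c, s−8=k.

struck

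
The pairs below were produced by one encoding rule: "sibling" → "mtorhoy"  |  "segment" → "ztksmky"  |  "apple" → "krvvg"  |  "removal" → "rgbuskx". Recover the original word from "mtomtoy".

The output letters match the input read backwards, each shifted +6: sibling reversed is gnilbis. Two steps: reverse the string, then apply a Caesar shift of +6.
Reversing it on mtomtoy: shift back: m−6=g, t−6=n, o−6=i, m−6=g, t−6=n, o−6=i, y−6=s → gnignis; then reverse → singing.

singing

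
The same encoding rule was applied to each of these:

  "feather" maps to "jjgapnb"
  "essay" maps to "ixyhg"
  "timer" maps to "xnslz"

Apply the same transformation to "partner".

tfxavnb

In feather: f→j is +4, e→j is +5, a→g is +6, t→a is +7 — the shift increases by 1 each position. Letter i (0-indexed) is shifted by i+4, so successive shifts are 4, 5, 6, ….
For partner: p+4=t, a+5=f, r+6=x, t+7=a, n+8=v, e+9=n, r+10=b.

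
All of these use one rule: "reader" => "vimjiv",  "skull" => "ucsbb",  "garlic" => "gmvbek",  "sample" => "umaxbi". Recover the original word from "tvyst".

r(17)→v(21) and e(4)→i(8) fit y≡25x+12 (mod 26); the inverse of 25 mod 26 is 25. This is an affine cipher: with a=0,…,z=25, each position x becomes (25x+12) mod 26.
Decoding tvyst: t(19)→25·(19−12)≡19=t; v(21)→25·(21−12)≡17=r; y(24)→25·(24−12)≡14=o; s(18)→25·(18−12)≡20=u; t(19)→25·(19−12)≡19=t (all mod 26).

trout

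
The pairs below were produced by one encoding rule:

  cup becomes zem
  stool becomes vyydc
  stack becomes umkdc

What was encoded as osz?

The output letters match the input read backwards, each shifted +10: cup reversed is puc. Two steps: reverse the string, then apply a Caesar shift of +10.
Reversing it on osz: shift back: o−10=e, s−10=i, z−10=p → eip; then reverse → pie.

pie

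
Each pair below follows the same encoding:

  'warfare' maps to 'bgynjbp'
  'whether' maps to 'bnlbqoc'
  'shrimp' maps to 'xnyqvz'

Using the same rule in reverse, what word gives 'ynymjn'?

thread

In warfare: w→b is +5, a→g is +6, r→y is +7, f→n is +8 — the shift increases by 1 each position. Letter i (0-indexed) is shifted by i+5, so successive shifts are 5, 6, 7, ….
Reversing it on ynymjn: y−5=t, n−6=h, y−7=r, m−8=e, j−9=a, n−10=d.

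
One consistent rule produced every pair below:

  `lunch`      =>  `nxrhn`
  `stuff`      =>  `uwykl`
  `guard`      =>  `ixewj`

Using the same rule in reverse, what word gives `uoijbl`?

sleeve

Letter i (0-indexed) is shifted by i+2, so successive shifts are 2, 3, 4, ….
Reversing it on uoijbl: u−2=s, o−3=l, i−4=e, j−5=e, b−6=v, l−7=e.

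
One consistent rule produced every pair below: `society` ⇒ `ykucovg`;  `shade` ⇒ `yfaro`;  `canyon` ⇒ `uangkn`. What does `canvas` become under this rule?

uanpay

s(18)→y(24) and o(14)→k(10) fit y≡23x+0 (mod 26); the inverse of 23 mod 26 is 17. Treating letters as 0–25, the rule is x ↦ 23x + 0 (mod 26).
For canvas: c(2)→23·2+0≡20=u; a(0)→23·0+0≡0=a; n(13)→23·13+0≡13=n; v(21)→23·21+0≡15=p; a(0)→23·0+0≡0=a; s(18)→23·18+0≡24=y (all mod 26).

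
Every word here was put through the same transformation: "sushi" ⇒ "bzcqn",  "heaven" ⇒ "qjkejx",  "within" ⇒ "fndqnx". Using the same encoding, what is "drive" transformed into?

It's a Vigenère-style cipher with numeric key [9,5,10]: position i shifts by key[i mod 3].
On drive: d+9=m, r+5=w, i+10=s, v+9=e, e+5=j.

mwsej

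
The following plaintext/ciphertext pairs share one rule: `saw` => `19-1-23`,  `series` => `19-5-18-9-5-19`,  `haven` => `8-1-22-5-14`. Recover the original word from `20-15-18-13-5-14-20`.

s is letter #19 and maps to 19: an offset of 0. Letters become their 1-indexed alphabet positions: a=1 … z=26.
Decoding 20-15-18-13-5-14-20: 20=t, 15=o, 18=r, 13=m, 5=e, 14=n, 20=t.

torment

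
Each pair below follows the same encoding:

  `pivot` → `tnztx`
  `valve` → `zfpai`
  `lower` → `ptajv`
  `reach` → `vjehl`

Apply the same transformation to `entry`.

isxwc

The shifts repeat in a cycle of length 2: positions 0,1,… shift by +4, +5, then the pattern repeats.
Applying it to entry: e+4=i, n+5=s, t+4=x, r+5=w, y+4=c.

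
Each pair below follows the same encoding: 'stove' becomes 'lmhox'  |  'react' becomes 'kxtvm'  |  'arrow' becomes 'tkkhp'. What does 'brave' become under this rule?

uktox

Compare letters: s→l is +19, t→m is +19, o→h is +19 — a constant shift. Each letter is shifted forward by 19 in the alphabet (a Caesar shift of +19).
For brave: b+19=u, r+19=k, a+19=t, v+19=o, e+19=x.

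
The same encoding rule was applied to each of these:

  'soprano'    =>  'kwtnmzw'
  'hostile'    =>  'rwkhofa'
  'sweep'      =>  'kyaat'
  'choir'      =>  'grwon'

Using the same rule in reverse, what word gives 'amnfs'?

s(18)→k(10) and o(14)→w(22) fit y≡23x+12 (mod 26); the inverse of 23 mod 26 is 17. Each letter's alphabet position (a=0..z=25) is mapped through 23·x+12 mod 26 — an affine cipher.
Reversing it on amnfs: a(0)→17·(0−12)≡4=e; m(12)→17·(12−12)≡0=a; n(13)→17·(13−12)≡17=r; f(5)→17·(5−12)≡11=l; s(18)→17·(18−12)≡24=y (all mod 26).

early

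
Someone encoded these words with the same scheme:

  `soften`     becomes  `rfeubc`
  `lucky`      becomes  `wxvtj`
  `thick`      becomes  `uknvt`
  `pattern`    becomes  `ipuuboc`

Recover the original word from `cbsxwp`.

s(18)→r(17) and o(14)→f(5) fit y≡3x+15 (mod 26); the inverse of 3 mod 26 is 9. This is an affine cipher: with a=0,…,z=25, each position x becomes (3x+15) mod 26.
Undoing it on cbsxwp: c(2)→9·(2−15)≡13=n; b(1)→9·(1−15)≡4=e; s(18)→9·(18−15)≡1=b; x(23)→9·(23−15)≡20=u; w(22)→9·(22−15)≡11=l; p(15)→9·(15−15)≡0=a (all mod 26).

nebula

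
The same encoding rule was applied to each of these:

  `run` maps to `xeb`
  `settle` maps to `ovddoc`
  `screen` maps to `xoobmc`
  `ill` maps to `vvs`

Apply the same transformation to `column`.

xwevym

The output letters match the input read backwards, each shifted +10: run reversed is nur. Read the word backwards and shift each letter +10.
On column: reverse → nmuloc; then shift: n+10=x, m+10=w, u+10=e, l+10=v, o+10=y, c+10=m.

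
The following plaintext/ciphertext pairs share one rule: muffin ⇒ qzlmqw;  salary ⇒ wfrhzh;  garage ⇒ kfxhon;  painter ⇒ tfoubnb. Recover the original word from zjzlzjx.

Letter i (0-indexed) is shifted by i+4, so successive shifts are 4, 5, 6, ….
Reversing it on zjzlzjx: z−4=v, j−5=e, z−6=t, l−7=e, z−8=r, j−9=a, x−10=n.

veteran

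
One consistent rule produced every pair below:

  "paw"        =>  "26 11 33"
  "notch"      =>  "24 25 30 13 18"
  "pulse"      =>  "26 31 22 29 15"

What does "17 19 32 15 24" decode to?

given

p is letter #16 and maps to 26: an offset of 10. Letters become their 1-based position plus 10 (so a→11, b→12, …).
Undoing it on 17 19 32 15 24: 17→(17−10)÷1=7=g, 19→(19−10)÷1=9=i, 32→(32−10)÷1=22=v, 15→(15−10)÷1=5=e, 24→(24−10)÷1=14=n.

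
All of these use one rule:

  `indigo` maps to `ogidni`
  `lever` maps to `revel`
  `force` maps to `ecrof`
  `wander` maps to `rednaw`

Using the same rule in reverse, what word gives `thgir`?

right

It's just the letters in reverse order.
Undoing it on thgir: then reverse → right.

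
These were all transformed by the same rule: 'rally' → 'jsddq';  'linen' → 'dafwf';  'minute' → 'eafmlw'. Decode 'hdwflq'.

Compare letters: r→j is +18, a→s is +18, l→d is +18 — a constant shift. Each letter is shifted forward by 18 in the alphabet (a Caesar shift of +18).
Decoding hdwflq: h−18=p, d−18=l, w−18=e, f−18=n, l−18=t, q−18=y.

plenty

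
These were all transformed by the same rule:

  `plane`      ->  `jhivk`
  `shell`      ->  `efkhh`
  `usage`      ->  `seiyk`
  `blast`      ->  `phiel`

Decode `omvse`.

minus

p(15)→j(9) and l(11)→h(7) fit y≡7x+8 (mod 26); the inverse of 7 mod 26 is 15. Each letter's alphabet position (a=0..z=25) is mapped through 7·x+8 mod 26 — an affine cipher.
Reversing it on omvse: o(14)→15·(14−8)≡12=m; m(12)→15·(12−8)≡8=i; v(21)→15·(21−8)≡13=n; s(18)→15·(18−8)≡20=u; e(4)→15·(4−8)≡18=s (all mod 26).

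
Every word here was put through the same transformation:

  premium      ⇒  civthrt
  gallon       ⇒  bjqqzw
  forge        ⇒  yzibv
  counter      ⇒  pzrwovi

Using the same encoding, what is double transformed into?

szrmqv

p(15)→c(2) and r(17)→i(8) fit y≡3x+9 (mod 26); the inverse of 3 mod 26 is 9. Each letter's alphabet position (a=0..z=25) is mapped through 3·x+9 mod 26 — an affine cipher.
On double: d(3)→3·3+9≡18=s; o(14)→3·14+9≡25=z; u(20)→3·20+9≡17=r; b(1)→3·1+9≡12=m; l(11)→3·11+9≡16=q; e(4)→3·4+9≡21=v (all mod 26).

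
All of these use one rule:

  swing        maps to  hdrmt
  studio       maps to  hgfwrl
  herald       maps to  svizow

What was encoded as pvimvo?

kernel

Each pair mirrors across the alphabet (s↔h, w↔d, i↔r): positions sum to 25. Each letter is replaced by its mirror in the alphabet: a↔z, b↔y, c↔x, and so on (the Atbash cipher).
Decoding pvimvo: p↔k, v↔e, i↔r, m↔n, v↔e, o↔l.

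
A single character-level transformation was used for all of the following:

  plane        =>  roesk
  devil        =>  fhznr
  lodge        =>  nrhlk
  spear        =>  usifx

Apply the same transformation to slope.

In plane: p→r is +2, l→o is +3, a→e is +4, n→s is +5 — the shift increases by 1 each position. Letter i (0-indexed) is shifted by i+2, so successive shifts are 2, 3, 4, ….
On slope: s+2=u, l+3=o, o+4=s, p+5=u, e+6=k.

uosuk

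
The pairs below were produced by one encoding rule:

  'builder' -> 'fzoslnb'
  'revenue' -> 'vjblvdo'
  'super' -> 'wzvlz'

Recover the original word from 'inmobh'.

Each letter shifts forward by (position + 4), i.e. 4, 5, 6, … — the shift grows by one for each successive letter.
Reversing it on inmobh: i−4=e, n−5=i, m−6=g, o−7=h, b−8=t, h−9=y.

eighty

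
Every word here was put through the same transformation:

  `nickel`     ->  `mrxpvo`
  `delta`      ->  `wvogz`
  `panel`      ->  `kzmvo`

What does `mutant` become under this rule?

Letters are reflected about the middle of the alphabet (position → 25−position): Atbash.
For mutant: m↔n, u↔f, t↔g, a↔z, n↔m, t↔g.

nfgzmg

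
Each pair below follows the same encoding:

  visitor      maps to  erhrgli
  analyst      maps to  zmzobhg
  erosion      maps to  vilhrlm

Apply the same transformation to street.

hgivvg

Each letter is replaced by its mirror in the alphabet: a↔z, b↔y, c↔x, and so on (the Atbash cipher).
For street: s↔h, t↔g, r↔i, e↔v, e↔v, t↔g.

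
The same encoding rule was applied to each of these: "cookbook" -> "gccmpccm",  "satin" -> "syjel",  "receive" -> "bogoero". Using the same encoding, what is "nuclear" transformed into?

c(2)→g(6) and o(14)→c(2) fit y≡17x+24 (mod 26); the inverse of 17 mod 26 is 23. Treating letters as 0–25, the rule is x ↦ 17x + 24 (mod 26).
For nuclear: n(13)→17·13+24≡11=l; u(20)→17·20+24≡0=a; c(2)→17·2+24≡6=g; l(11)→17·11+24≡3=d; e(4)→17·4+24≡14=o; a(0)→17·0+24≡24=y; r(17)→17·17+24≡1=b (all mod 26).

lagdoyb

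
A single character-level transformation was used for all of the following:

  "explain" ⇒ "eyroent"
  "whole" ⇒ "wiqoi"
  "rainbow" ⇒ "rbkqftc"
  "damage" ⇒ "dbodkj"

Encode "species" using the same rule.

In explain: e→e is +0, x→y is +1, p→r is +2, l→o is +3 — the shift increases by 1 each position. Each letter shifts forward by its position index (0, 1, 2, …) — the shift grows by one for each successive letter.
Applying it to species: s+0=s, p+1=q, e+2=g, c+3=f, i+4=m, e+5=j, s+6=y.

sqgfmjy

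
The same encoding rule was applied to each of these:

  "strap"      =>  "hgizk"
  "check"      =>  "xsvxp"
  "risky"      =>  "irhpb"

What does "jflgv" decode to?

Letters are reflected about the middle of the alphabet (position → 25−position): Atbash.
Undoing it on jflgv: j↔q, f↔u, l↔o, g↔t, v↔e.

quote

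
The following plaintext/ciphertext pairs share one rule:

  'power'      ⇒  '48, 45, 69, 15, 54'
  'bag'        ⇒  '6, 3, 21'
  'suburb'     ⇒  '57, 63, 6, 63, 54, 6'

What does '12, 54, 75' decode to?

p(#16)→48 and o(#15)→45: differences scale by 3, so n = 3·pos + 0. With a=1..z=26, the number is 3·pos.
Reversing it on 12, 54, 75: 12→(12−0)÷3=4=d, 54→(54−0)÷3=18=r, 75→(75−0)÷3=25=y.

dry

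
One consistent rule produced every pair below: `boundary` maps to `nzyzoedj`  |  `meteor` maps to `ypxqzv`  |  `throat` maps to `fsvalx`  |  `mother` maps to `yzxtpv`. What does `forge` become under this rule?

rzvsp

Shifts by position in boundary: pos 0: b→n (+12), pos 1: o→z (+11), pos 2: u→y (+4), pos 3: n→z (+12), pos 4: d→o (+11), pos 5: a→e (+4) — repeating every 3. A repeating key of period 3 is used — shifts +12, +11, +4 over and over.
Applying it to forge: f+12=r, o+11=z, r+4=v, g+12=s, e+11=p.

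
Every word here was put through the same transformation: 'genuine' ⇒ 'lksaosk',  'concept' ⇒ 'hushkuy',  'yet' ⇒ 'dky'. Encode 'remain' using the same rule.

Two shifts are in play — +6 for a/e/i/o/u, +5 for every other letter.
Applying it to remain: r(cons)+5=w, e(vowel)+6=k, m(cons)+5=r, a(vowel)+6=g, i(vowel)+6=o, n(cons)+5=s.

wkrgos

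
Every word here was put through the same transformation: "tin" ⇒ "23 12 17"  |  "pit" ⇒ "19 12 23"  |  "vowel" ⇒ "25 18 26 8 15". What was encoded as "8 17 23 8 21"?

enter

t is letter #20 and maps to 23: an offset of 3. The number is (letter's place in the alphabet, a=1) + 3.
Undoing it on 8 17 23 8 21: 8→(8−3)÷1=5=e, 17→(17−3)÷1=14=n, 23→(23−3)÷1=20=t, 8→(8−3)÷1=5=e, 21→(21−3)÷1=18=r.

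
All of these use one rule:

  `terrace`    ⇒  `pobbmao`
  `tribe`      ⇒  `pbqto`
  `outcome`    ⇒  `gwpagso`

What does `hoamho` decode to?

decade

This is an affine cipher: with a=0,…,z=25, each position x becomes (7x+12) mod 26.
Undoing it on hoamho: h(7)→15·(7−12)≡3=d; o(14)→15·(14−12)≡4=e; a(0)→15·(0−12)≡2=c; m(12)→15·(12−12)≡0=a; h(7)→15·(7−12)≡3=d; o(14)→15·(14−12)≡4=e (all mod 26).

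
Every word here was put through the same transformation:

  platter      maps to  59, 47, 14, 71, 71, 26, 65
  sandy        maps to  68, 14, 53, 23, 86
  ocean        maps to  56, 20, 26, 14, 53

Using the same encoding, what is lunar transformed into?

47, 74, 53, 14, 65

p(#16)→59 and l(#12)→47: differences scale by 3, so n = 3·pos + 11. With a=1..z=26, the number is 3·pos + 11.
For lunar: l=12→47, u=21→74, n=14→53, a=1→14, r=18→65.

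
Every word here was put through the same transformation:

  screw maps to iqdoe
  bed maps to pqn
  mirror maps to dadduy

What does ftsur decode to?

Read the word backwards and shift each letter +12.
Decoding ftsur: shift back: f−12=t, t−12=h, s−12=g, u−12=i, r−12=f → thgif; then reverse → fight.

fight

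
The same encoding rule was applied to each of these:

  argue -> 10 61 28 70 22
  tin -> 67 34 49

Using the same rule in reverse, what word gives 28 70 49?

gun

a(#1)→10 and r(#18)→61: differences scale by 3, so n = 3·pos + 7. With a=1..z=26, the number is 3·pos + 7.
Reversing it on 28 70 49: 28→(28−7)÷3=7=g, 70→(70−7)÷3=21=u, 49→(49−7)÷3=14=n.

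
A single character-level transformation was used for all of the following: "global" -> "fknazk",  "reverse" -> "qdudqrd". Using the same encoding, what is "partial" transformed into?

Every letter moves 25 places later in the alphabet, wrapping around z→a.
On partial: p+25=o, a+25=z, r+25=q, t+25=s, i+25=h, a+25=z, l+25=k.

ozqshzk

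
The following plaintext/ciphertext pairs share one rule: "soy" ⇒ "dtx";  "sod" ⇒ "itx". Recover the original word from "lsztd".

The output letters match the input read backwards, each shifted +5: soy reversed is yos. Two steps: reverse the string, then apply a Caesar shift of +5.
Undoing it on lsztd: shift back: l−5=g, s−5=n, z−5=u, t−5=o, d−5=y → gnuoy; then reverse → young.

young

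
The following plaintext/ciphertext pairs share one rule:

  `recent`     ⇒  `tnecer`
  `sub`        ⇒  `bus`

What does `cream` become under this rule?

maerc

The output letters match the input read backwards: recent reversed is tnecer. It's just the letters in reverse order.
On cream: reverse → maerc.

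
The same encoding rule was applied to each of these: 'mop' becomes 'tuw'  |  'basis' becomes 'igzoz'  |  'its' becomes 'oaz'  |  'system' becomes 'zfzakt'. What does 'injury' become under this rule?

ouqayf

The shift depends on letter class: consonant m→t is +7, but vowel o→u is +6. Two shifts are in play — +6 for a/e/i/o/u, +7 for every other letter.
On injury: i(vowel)+6=o, n(cons)+7=u, j(cons)+7=q, u(vowel)+6=a, r(cons)+7=y, y(cons)+7=f.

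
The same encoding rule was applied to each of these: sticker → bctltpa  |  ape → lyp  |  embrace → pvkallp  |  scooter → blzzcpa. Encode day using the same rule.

mlh

Two shifts are in play — +11 for a/e/i/o/u, +9 for every other letter.
Applying it to day: d(cons)+9=m, a(vowel)+11=l, y(cons)+9=h.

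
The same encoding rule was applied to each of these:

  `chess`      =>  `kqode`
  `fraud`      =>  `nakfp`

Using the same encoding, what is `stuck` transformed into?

Letter i (0-indexed) is shifted by i+8, so successive shifts are 8, 9, 10, ….
On stuck: s+8=a, t+9=c, u+10=e, c+11=n, k+12=w.

acenw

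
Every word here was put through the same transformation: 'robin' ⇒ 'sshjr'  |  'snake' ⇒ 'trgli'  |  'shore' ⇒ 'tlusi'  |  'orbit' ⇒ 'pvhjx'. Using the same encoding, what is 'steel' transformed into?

The shifts repeat in a cycle of length 3: positions 0,1,… shift by +1, +4, +6, then the pattern repeats.
Applying it to steel: s+1=t, t+4=x, e+6=k, e+1=f, l+4=p.

txkfp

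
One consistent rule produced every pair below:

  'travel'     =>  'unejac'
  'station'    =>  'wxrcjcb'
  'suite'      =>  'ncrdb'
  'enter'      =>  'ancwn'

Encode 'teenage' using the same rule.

npjwnnc

The output letters match the input read backwards, each shifted +9: travel reversed is levart. Two steps: reverse the string, then apply a Caesar shift of +9.
For teenage: reverse → eganeet; then shift: e+9=n, g+9=p, a+9=j, n+9=w, e+9=n, e+9=n, t+9=c.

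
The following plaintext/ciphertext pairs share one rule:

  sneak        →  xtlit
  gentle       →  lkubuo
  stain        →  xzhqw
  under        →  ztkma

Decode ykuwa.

In sneak: s→x is +5, n→t is +6, e→l is +7, a→i is +8 — the shift increases by 1 each position. Each letter shifts forward by (position + 5), i.e. 5, 6, 7, … — the shift grows by one for each successive letter.
Reversing it on ykuwa: y−5=t, k−6=e, u−7=n, w−8=o, a−9=r.

tenor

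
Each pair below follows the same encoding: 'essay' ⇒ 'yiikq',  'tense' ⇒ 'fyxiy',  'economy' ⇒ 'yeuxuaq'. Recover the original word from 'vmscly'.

figure

e(4)→y(24) and s(18)→i(8) fit y≡23x+10 (mod 26); the inverse of 23 mod 26 is 17. This is an affine cipher: with a=0,…,z=25, each position x becomes (23x+10) mod 26.
Reversing it on vmscly: v(21)→17·(21−10)≡5=f; m(12)→17·(12−10)≡8=i; s(18)→17·(18−10)≡6=g; c(2)→17·(2−10)≡20=u; l(11)→17·(11−10)≡17=r; y(24)→17·(24−10)≡4=e (all mod 26).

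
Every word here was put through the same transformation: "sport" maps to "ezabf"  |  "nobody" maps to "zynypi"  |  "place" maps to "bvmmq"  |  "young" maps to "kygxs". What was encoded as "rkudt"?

Shifts by position in sport: pos 0: s→e (+12), pos 1: p→z (+10), pos 2: o→a (+12), pos 3: r→b (+10) — repeating every 2. A repeating key of period 2 is used — shifts +12, +10 over and over.
Undoing it on rkudt: r−12=f, k−10=a, u−12=i, d−10=t, t−12=h.

faith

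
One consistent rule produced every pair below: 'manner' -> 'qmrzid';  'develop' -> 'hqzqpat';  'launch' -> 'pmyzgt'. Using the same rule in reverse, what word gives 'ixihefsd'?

elevator

Shifts by position in manner: pos 0: m→q (+4), pos 1: a→m (+12), pos 2: n→r (+4), pos 3: n→z (+12) — repeating every 2. It's a Vigenère-style cipher with numeric key [4,12]: position i shifts by key[i mod 2].
Undoing it on ixihefsd: i−4=e, x−12=l, i−4=e, h−12=v, e−4=a, f−12=t, s−4=o, d−12=r.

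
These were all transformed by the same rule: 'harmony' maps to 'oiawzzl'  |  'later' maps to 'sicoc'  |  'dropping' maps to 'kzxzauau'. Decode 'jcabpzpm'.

In harmony: h→o is +7, a→i is +8, r→a is +9, m→w is +10 — the shift increases by 1 each position. The shift increases by 1 at each position, starting from +7: 7, 8, 9, ….
Reversing it on jcabpzpm: j−7=c, c−8=u, a−9=r, b−10=r, p−11=e, z−12=n, p−13=c, m−14=y.

currency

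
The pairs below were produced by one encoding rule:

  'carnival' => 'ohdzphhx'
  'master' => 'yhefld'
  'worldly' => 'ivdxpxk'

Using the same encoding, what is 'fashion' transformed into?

rhetpvz

The shift depends on letter class: consonant c→o is +12, but vowel a→h is +7. Two shifts are in play — +7 for a/e/i/o/u, +12 for every other letter.
For fashion: f(cons)+12=r, a(vowel)+7=h, s(cons)+12=e, h(cons)+12=t, i(vowel)+7=p, o(vowel)+7=v, n(cons)+12=z.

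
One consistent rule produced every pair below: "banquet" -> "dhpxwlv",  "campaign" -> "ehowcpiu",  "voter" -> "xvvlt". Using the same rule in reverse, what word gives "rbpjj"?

A repeating key of period 2 is used — shifts +2, +7 over and over.
Decoding rbpjj: r−2=p, b−7=u, p−2=n, j−7=c, j−2=h.

punch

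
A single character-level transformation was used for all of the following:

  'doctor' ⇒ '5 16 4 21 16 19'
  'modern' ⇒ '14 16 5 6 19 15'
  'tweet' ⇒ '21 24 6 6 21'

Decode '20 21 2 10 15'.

stain

The number is (letter's place in the alphabet, a=1) + 1.
Reversing it on 20 21 2 10 15: 20→(20−1)÷1=19=s, 21→(21−1)÷1=20=t, 2→(2−1)÷1=1=a, 10→(10−1)÷1=9=i, 15→(15−1)÷1=14=n.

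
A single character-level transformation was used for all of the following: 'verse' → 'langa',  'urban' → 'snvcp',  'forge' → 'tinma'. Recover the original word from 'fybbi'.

hippo

v(21)→l(11) and e(4)→a(0) fit y≡19x+2 (mod 26); the inverse of 19 mod 26 is 11. Treating letters as 0–25, the rule is x ↦ 19x + 2 (mod 26).
Undoing it on fybbi: f(5)→11·(5−2)≡7=h; y(24)→11·(24−2)≡8=i; b(1)→11·(1−2)≡15=p; b(1)→11·(1−2)≡15=p; i(8)→11·(8−2)≡14=o (all mod 26).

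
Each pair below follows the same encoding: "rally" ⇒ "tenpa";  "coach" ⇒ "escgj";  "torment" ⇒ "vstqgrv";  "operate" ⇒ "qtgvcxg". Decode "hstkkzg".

forgive

Shifts by position in rally: pos 0: r→t (+2), pos 1: a→e (+4), pos 2: l→n (+2), pos 3: l→p (+4) — repeating every 2. The shifts repeat in a cycle of length 2: positions 0,1,… shift by +2, +4, then the pattern repeats.
Decoding hstkkzg: h−2=f, s−4=o, t−2=r, k−4=g, k−2=i, z−4=v, g−2=e.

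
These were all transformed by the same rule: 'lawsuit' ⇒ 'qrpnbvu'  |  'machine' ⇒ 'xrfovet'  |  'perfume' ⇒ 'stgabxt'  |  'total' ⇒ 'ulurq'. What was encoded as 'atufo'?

fetch

This is an affine cipher: with a=0,…,z=25, each position x becomes (7x+17) mod 26.
Reversing it on atufo: a(0)→15·(0−17)≡5=f; t(19)→15·(19−17)≡4=e; u(20)→15·(20−17)≡19=t; f(5)→15·(5−17)≡2=c; o(14)→15·(14−17)≡7=h (all mod 26).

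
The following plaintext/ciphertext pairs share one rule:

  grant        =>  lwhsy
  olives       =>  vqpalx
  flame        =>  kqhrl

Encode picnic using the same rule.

The shift depends on letter class: consonant g→l is +5, but vowel a→h is +7. The rule splits by letter class: vowels +7, consonants +5.
Applying it to picnic: p(cons)+5=u, i(vowel)+7=p, c(cons)+5=h, n(cons)+5=s, i(vowel)+7=p, c(cons)+5=h.

uphsph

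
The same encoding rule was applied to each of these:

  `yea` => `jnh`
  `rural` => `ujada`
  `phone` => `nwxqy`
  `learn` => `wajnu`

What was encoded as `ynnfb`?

sweep

The output letters match the input read backwards, each shifted +9: yea reversed is aey. The word is reversed, then every letter is shifted forward by 9.
Decoding ynnfb: shift back: y−9=p, n−9=e, n−9=e, f−9=w, b−9=s → peews; then reverse → sweep.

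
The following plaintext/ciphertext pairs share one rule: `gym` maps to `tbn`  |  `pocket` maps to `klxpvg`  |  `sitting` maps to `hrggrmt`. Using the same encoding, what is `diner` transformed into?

Each pair mirrors across the alphabet (g↔t, y↔b, m↔n): positions sum to 25. This is the alphabet-reversal cipher (Atbash): a becomes z, b becomes y, etc.
Applying it to diner: d↔w, i↔r, n↔m, e↔v, r↔i.

wrmvi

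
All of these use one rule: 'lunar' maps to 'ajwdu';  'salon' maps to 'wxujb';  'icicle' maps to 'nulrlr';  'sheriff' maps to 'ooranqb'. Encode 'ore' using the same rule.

nax

Two steps: reverse the string, then apply a Caesar shift of +9.
For ore: reverse → ero; then shift: e+9=n, r+9=a, o+9=x.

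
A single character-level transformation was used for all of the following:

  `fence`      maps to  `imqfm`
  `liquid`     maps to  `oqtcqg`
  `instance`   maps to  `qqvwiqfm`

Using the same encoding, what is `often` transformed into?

wiwmq

The shift depends on letter class: consonant f→i is +3, but vowel e→m is +8. Two shifts are in play — +8 for a/e/i/o/u, +3 for every other letter.
For often: o(vowel)+8=w, f(cons)+3=i, t(cons)+3=w, e(vowel)+8=m, n(cons)+3=q.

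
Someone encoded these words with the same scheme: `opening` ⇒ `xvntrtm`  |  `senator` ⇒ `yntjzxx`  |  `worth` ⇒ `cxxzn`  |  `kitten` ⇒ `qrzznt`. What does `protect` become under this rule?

vxxzniz

The shift depends on letter class: consonant p→v is +6, but vowel o→x is +9. Vowels shift forward by 9 and consonants shift forward by 6.
For protect: p(cons)+6=v, r(cons)+6=x, o(vowel)+9=x, t(cons)+6=z, e(vowel)+9=n, c(cons)+6=i, t(cons)+6=z.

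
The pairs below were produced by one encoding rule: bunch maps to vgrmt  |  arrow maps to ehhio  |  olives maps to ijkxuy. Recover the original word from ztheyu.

b(1)→v(21) and u(20)→g(6) fit y≡17x+4 (mod 26); the inverse of 17 mod 26 is 23. Treating letters as 0–25, the rule is x ↦ 17x + 4 (mod 26).
Reversing it on ztheyu: z(25)→23·(25−4)≡15=p; t(19)→23·(19−4)≡7=h; h(7)→23·(7−4)≡17=r; e(4)→23·(4−4)≡0=a; y(24)→23·(24−4)≡18=s; u(20)→23·(20−4)≡4=e (all mod 26).

phrase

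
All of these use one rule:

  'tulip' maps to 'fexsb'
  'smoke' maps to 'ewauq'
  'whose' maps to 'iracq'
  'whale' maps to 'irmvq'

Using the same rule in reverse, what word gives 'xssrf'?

light

Shifts by position in tulip: pos 0: t→f (+12), pos 1: u→e (+10), pos 2: l→x (+12), pos 3: i→s (+10) — repeating every 2. A repeating key of period 2 is used — shifts +12, +10 over and over.
Reversing it on xssrf: x−12=l, s−10=i, s−12=g, r−10=h, f−12=t.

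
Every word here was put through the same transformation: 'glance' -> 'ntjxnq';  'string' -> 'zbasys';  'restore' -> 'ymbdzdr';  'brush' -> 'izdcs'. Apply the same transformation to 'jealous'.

qmjvzgf

In glance: g→n is +7, l→t is +8, a→j is +9, n→x is +10 — the shift increases by 1 each position. The shift increases by 1 at each position, starting from +7: 7, 8, 9, ….
On jealous: j+7=q, e+8=m, a+9=j, l+10=v, o+11=z, u+12=g, s+13=f.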